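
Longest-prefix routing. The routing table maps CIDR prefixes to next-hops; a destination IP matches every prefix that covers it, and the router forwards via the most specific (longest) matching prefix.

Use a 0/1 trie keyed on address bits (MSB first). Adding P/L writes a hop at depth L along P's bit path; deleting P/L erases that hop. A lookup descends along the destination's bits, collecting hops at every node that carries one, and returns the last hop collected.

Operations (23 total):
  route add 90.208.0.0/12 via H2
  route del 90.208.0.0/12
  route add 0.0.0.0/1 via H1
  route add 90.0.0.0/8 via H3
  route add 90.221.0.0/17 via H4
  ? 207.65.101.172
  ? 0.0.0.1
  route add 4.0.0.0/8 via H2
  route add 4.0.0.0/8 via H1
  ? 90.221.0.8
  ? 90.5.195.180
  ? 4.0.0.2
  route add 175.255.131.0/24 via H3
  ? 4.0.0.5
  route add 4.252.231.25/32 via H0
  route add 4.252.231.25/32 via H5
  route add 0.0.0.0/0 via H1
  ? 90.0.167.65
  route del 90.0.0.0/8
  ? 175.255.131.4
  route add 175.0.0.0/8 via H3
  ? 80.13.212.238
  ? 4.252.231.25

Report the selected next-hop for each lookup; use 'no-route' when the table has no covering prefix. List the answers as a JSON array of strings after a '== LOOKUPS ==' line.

Process each operation:
  + 90.208.0.0/12 (H2) depth=12
  - 90.208.0.0/12 clear@12
  + 0.0.0.0/1 (H1) depth=1
  + 90.0.0.0/8 (H3) depth=8
  + 90.221.0.0/17 (H4) depth=17
  ? 207.65.101.172  path d0:-  best=no-route
  ? 0.0.0.1  path d0:-→d1:H1  best=H1
  + 4.0.0.0/8 (H2) depth=8
  + 4.0.0.0/8 (H1) depth=8
  ? 90.221.0.8  path d0:-→d1:H1→d2:-→d3:-→d4:-→d5:-→d6:-→d7:-→d8:H3→d9:-→d10:-→d11:-→d12:-→d13:-→d14:-→d15:-→d16:-→d17:H4  best=H4
  ? 90.5.195.180  path d0:-→d1:H1→d2:-→d3:-→d4:-→d5:-→d6:-→d7:-→d8:H3  best=H3
  ? 4.0.0.2  path d0:-→d1:H1→d2:-→d3:-→d4:-→d5:-→d6:-→d7:-→d8:H1  best=H1
  + 175.255.131.0/24 (H3) depth=24
  ? 4.0.0.5  path d0:-→d1:H1→d2:-→d3:-→d4:-→d5:-→d6:-→d7:-→d8:H1  best=H1
  + 4.252.231.25/32 (H0) depth=32
  + 4.252.231.25/32 (H5) depth=32
  + 0.0.0.0/0 (H1) depth=0
  ? 90.0.167.65  path d0:H1→d1:H1→d2:-→d3:-→d4:-→d5:-→d6:-→d7:-→d8:H3  best=H3
  - 90.0.0.0/8 clear@8
  ? 175.255.131.4  path d0:H1→d1:-→d2:-→d3:-→d4:-→d5:-→d6:-→d7:-→d8:-→d9:-→d10:-→d11:-→d12:-→d13:-→d14:-→d15:-→d16:-→d17:-→d18:-→d19:-→d20:-→d21:-→d22:-→d23:-→d24:H3  best=H3
  + 175.0.0.0/8 (H3) depth=8
  ? 80.13.212.238  path d0:H1→d1:H1→d2:-→d3:-→d4:-  best=H1
  ? 4.252.231.25  path d0:H1→d1:H1→d2:-→d3:-→d4:-→d5:-→d6:-→d7:-→d8:H1→d9:-→d10:-→d11:-→d12:-→d13:-→d14:-→d15:-→d16:-→d17:-→d18:-→d19:-→d20:-→d21:-→d22:-→d23:-→d24:-→d25:-→d26:-→d27:-→d28:-→d29:-→d30:-→d31:-→d32:H5  best=H5

== LOOKUPS ==
["no-route","H1","H4","H3","H1","H1","H3","H3","H1","H5"]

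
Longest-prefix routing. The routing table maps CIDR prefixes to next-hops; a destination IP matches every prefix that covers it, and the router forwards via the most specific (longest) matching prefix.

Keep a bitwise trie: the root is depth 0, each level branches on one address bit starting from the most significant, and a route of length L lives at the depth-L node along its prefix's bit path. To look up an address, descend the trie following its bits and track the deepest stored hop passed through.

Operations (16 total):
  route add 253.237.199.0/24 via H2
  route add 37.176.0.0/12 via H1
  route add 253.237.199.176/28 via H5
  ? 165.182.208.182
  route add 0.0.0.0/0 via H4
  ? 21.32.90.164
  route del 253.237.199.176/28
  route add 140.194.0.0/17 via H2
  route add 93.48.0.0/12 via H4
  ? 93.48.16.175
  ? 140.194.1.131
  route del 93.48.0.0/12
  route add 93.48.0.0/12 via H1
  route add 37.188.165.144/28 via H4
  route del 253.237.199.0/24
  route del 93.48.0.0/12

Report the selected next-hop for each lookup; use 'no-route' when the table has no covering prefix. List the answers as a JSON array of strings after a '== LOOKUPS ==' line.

Trace:
  + 253.237.199.0/24 (H2) depth=24
  + 37.176.0.0/12 (H1) depth=12
  + 253.237.199.176/28 (H5) depth=28
  Q 165.182.208.182: descend 1 ; hops seen [∅] ; pick no-route
  + 0.0.0.0/0 (H4) depth=0
  Q 21.32.90.164: descend 00 ; hops seen [H4] ; pick H4
  - 253.237.199.176/28 clear@28
  + 140.194.0.0/17 (H2) depth=17
  + 93.48.0.0/12 (H4) depth=12
  Q 93.48.16.175: descend 010111010011 ; hops seen [H4,H4] ; pick H4
  Q 140.194.1.131: descend 10001100110000100 ; hops seen [H4,H2] ; pick H2
  - 93.48.0.0/12 clear@12
  + 93.48.0.0/12 (H1) depth=12
  + 37.188.165.144/28 (H4) depth=28
  - 253.237.199.0/24 clear@24
  - 93.48.0.0/12 clear@12

== LOOKUPS ==
["no-route","H4","H4","H2"]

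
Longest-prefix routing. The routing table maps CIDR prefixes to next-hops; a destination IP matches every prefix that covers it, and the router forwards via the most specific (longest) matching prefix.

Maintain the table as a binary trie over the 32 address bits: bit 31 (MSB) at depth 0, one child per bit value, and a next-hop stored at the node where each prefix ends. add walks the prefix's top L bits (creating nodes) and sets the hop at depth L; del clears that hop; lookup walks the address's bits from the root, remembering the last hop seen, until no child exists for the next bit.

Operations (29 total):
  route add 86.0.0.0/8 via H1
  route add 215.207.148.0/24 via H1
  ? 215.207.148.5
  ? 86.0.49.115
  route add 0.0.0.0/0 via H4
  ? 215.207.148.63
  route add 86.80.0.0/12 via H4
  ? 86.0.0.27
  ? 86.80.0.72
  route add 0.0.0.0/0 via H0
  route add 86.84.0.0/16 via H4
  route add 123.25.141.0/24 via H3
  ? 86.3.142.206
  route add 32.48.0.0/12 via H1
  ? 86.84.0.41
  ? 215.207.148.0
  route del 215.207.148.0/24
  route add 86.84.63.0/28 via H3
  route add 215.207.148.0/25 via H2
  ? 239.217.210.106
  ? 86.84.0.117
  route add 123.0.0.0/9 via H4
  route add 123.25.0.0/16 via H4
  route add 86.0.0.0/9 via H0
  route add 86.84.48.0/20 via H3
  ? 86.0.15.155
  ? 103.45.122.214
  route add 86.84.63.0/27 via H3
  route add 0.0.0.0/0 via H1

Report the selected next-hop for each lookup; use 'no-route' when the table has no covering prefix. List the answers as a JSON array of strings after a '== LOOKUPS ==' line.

Trace:
  + 86.0.0.0/8 (H1) depth=8
  + 215.207.148.0/24 (H1) depth=24
  Q 215.207.148.5: descend 110101111100111110010100 ; hops seen [H1] ; pick H1
  Q 86.0.49.115: descend 01010110 ; hops seen [H1] ; pick H1
  + 0.0.0.0/0 (H4) depth=0
  Q 215.207.148.63: descend 110101111100111110010100 ; hops seen [H4,H1] ; pick H1
  + 86.80.0.0/12 (H4) depth=12
  Q 86.0.0.27: descend 010101100 ; hops seen [H4,H1] ; pick H1
  Q 86.80.0.72: descend 010101100101 ; hops seen [H4,H1,H4] ; pick H4
  + 0.0.0.0/0 (H0) depth=0
  + 86.84.0.0/16 (H4) depth=16
  + 123.25.141.0/24 (H3) depth=24
  Q 86.3.142.206: descend 010101100 ; hops seen [H0,H1] ; pick H1
  + 32.48.0.0/12 (H1) depth=12
  Q 86.84.0.41: descend 0101011001010100 ; hops seen [H0,H1,H4,H4] ; pick H4
  Q 215.207.148.0: descend 110101111100111110010100 ; hops seen [H0,H1] ; pick H1
  - 215.207.148.0/24 clear@24
  + 86.84.63.0/28 (H3) depth=28
  + 215.207.148.0/25 (H2) depth=25
  Q 239.217.210.106: descend 11 ; hops seen [H0] ; pick H0
  Q 86.84.0.117: descend 010101100101010000 ; hops seen [H0,H1,H4,H4] ; pick H4
  + 123.0.0.0/9 (H4) depth=9
  + 123.25.0.0/16 (H4) depth=16
  + 86.0.0.0/9 (H0) depth=9
  + 86.84.48.0/20 (H3) depth=20
  Q 86.0.15.155: descend 010101100 ; hops seen [H0,H1,H0] ; pick H0
  Q 103.45.122.214: descend 011 ; hops seen [H0] ; pick H0
  + 86.84.63.0/27 (H3) depth=27
  + 0.0.0.0/0 (H1) depth=0

== LOOKUPS ==
["H1","H1","H1","H1","H4","H1","H4","H1","H0","H4","H0","H0"]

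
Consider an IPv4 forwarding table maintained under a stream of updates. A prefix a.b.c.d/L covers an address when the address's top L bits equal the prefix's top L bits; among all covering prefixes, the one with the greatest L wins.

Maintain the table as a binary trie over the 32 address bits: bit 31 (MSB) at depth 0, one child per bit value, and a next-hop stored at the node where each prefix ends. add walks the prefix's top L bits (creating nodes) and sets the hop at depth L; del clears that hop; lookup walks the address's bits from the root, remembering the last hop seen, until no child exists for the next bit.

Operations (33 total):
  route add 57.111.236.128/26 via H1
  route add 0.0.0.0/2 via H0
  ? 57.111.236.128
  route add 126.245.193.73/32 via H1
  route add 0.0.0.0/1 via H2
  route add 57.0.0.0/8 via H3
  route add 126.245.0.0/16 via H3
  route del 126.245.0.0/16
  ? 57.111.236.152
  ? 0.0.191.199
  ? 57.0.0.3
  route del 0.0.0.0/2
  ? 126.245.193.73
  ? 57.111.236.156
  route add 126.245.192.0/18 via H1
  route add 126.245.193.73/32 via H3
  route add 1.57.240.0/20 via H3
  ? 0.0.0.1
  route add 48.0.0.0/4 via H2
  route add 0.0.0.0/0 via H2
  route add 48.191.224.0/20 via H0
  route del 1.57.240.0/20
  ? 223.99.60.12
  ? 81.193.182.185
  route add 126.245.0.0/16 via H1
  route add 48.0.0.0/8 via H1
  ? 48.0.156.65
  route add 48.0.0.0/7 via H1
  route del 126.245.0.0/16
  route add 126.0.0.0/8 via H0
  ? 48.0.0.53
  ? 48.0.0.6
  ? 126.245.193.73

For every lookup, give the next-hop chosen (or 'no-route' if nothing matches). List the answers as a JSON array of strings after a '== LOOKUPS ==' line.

Process each operation:
  + 57.111.236.128/26 (H1) depth=26
  + 0.0.0.0/2 (H0) depth=2
  Q 57.111.236.128: descend 00111001011011111110110010 ; hops seen [H0,H1] ; pick H1
  + 126.245.193.73/32 (H1) depth=32
  + 0.0.0.0/1 (H2) depth=1
  + 57.0.0.0/8 (H3) depth=8
  + 126.245.0.0/16 (H3) depth=16
  - 126.245.0.0/16 clear@16
  Q 57.111.236.152: descend 00111001011011111110110010 ; hops seen [H2,H0,H3,H1] ; pick H1
  Q 0.0.191.199: descend 00 ; hops seen [H2,H0] ; pick H0
  Q 57.0.0.3: descend 001110010 ; hops seen [H2,H0,H3] ; pick H3
  - 0.0.0.0/2 clear@2
  Q 126.245.193.73: descend 01111110111101011100000101001001 ; hops seen [H2,H1] ; pick H1
  Q 57.111.236.156: descend 00111001011011111110110010 ; hops seen [H2,H3,H1] ; pick H1
  + 126.245.192.0/18 (H1) depth=18
  + 126.245.193.73/32 (H3) depth=32
  + 1.57.240.0/20 (H3) depth=20
  Q 0.0.0.1: descend 0000000 ; hops seen [H2] ; pick H2
  + 48.0.0.0/4 (H2) depth=4
  + 0.0.0.0/0 (H2) depth=0
  + 48.191.224.0/20 (H0) depth=20
  - 1.57.240.0/20 clear@20
  Q 223.99.60.12: descend ε ; hops seen [H2] ; pick H2
  Q 81.193.182.185: descend 01 ; hops seen [H2,H2] ; pick H2
  + 126.245.0.0/16 (H1) depth=16
  + 48.0.0.0/8 (H1) depth=8
  Q 48.0.156.65: descend 00110000 ; hops seen [H2,H2,H2,H1] ; pick H1
  + 48.0.0.0/7 (H1) depth=7
  - 126.245.0.0/16 clear@16
  + 126.0.0.0/8 (H0) depth=8
  Q 48.0.0.53: descend 00110000 ; hops seen [H2,H2,H2,H1,H1] ; pick H1
  Q 48.0.0.6: descend 00110000 ; hops seen [H2,H2,H2,H1,H1] ; pick H1
  Q 126.245.193.73: descend 01111110111101011100000101001001 ; hops seen [H2,H2,H0,H1,H3] ; pick H3

== LOOKUPS ==
["H1","H1","H0","H3","H1","H1","H2","H2","H2","H1","H1","H1","H3"]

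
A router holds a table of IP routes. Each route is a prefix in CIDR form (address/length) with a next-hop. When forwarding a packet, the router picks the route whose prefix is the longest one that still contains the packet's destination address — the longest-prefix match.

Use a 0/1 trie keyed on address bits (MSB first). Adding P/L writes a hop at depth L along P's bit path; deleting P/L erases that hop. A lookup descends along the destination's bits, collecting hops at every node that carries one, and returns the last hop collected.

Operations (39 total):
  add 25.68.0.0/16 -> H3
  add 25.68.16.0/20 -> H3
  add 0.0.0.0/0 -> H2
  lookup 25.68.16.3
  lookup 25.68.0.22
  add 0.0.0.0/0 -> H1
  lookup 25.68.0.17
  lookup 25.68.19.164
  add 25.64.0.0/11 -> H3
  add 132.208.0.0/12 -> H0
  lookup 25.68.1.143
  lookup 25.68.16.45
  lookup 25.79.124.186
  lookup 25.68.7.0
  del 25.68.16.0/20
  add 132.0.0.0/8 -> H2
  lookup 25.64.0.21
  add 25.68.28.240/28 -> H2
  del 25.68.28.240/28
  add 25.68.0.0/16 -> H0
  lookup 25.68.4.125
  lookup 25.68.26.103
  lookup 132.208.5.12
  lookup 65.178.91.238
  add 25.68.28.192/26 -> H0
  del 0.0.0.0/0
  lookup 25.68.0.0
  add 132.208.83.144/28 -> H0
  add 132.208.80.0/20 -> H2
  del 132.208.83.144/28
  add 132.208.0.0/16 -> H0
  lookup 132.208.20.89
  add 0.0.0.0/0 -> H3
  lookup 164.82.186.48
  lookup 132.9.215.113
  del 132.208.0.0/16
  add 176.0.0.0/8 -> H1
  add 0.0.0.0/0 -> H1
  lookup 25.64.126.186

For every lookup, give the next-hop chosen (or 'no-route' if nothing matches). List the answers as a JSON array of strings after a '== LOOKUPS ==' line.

Process each operation:
  add 25.68.0.0/16 -> H3 at depth 16
  add 25.68.16.0/20 -> H3 at depth 20
  add 0.0.0.0/0 -> H2 at depth 0
  ? 25.68.16.3  path d0:H2→d1:-→d2:-→d3:-→d4:-→d5:-→d6:-→d7:-→d8:-→d9:-→d10:-→d11:-→d12:-→d13:-→d14:-→d15:-→d16:H3→d17:-→d18:-→d19:-→d20:H3  best=H3
  ? 25.68.0.22  path d0:H2→d1:-→d2:-→d3:-→d4:-→d5:-→d6:-→d7:-→d8:-→d9:-→d10:-→d11:-→d12:-→d13:-→d14:-→d15:-→d16:H3→d17:-→d18:-→d19:-  best=H3
  add 0.0.0.0/0 -> H1 at depth 0
  ? 25.68.0.17  path d0:H1→d1:-→d2:-→d3:-→d4:-→d5:-→d6:-→d7:-→d8:-→d9:-→d10:-→d11:-→d12:-→d13:-→d14:-→d15:-→d16:H3→d17:-→d18:-→d19:-  best=H3
  ? 25.68.19.164  path d0:H1→d1:-→d2:-→d3:-→d4:-→d5:-→d6:-→d7:-→d8:-→d9:-→d10:-→d11:-→d12:-→d13:-→d14:-→d15:-→d16:H3→d17:-→d18:-→d19:-→d20:H3  best=H3
  add 25.64.0.0/11 -> H3 at depth 11
  add 132.208.0.0/12 -> H0 at depth 12
  ? 25.68.1.143  path d0:H1→d1:-→d2:-→d3:-→d4:-→d5:-→d6:-→d7:-→d8:-→d9:-→d10:-→d11:H3→d12:-→d13:-→d14:-→d15:-→d16:H3→d17:-→d18:-→d19:-  best=H3
  ? 25.68.16.45  path d0:H1→d1:-→d2:-→d3:-→d4:-→d5:-→d6:-→d7:-→d8:-→d9:-→d10:-→d11:H3→d12:-→d13:-→d14:-→d15:-→d16:H3→d17:-→d18:-→d19:-→d20:H3  best=H3
  ? 25.79.124.186  path d0:H1→d1:-→d2:-→d3:-→d4:-→d5:-→d6:-→d7:-→d8:-→d9:-→d10:-→d11:H3→d12:-  best=H3
  ? 25.68.7.0  path d0:H1→d1:-→d2:-→d3:-→d4:-→d5:-→d6:-→d7:-→d8:-→d9:-→d10:-→d11:H3→d12:-→d13:-→d14:-→d15:-→d16:H3→d17:-→d18:-→d19:-  best=H3
  - 25.68.16.0/20 clear@20
  add 132.0.0.0/8 -> H2 at depth 8
  ? 25.64.0.21  path d0:H1→d1:-→d2:-→d3:-→d4:-→d5:-→d6:-→d7:-→d8:-→d9:-→d10:-→d11:H3→d12:-→d13:-  best=H3
  add 25.68.28.240/28 -> H2 at depth 28
  - 25.68.28.240/28 clear@28
  add 25.68.0.0/16 -> H0 at depth 16
  ? 25.68.4.125  path d0:H1→d1:-→d2:-→d3:-→d4:-→d5:-→d6:-→d7:-→d8:-→d9:-→d10:-→d11:H3→d12:-→d13:-→d14:-→d15:-→d16:H0→d17:-→d18:-→d19:-  best=H0
  ? 25.68.26.103  path d0:H1→d1:-→d2:-→d3:-→d4:-→d5:-→d6:-→d7:-→d8:-→d9:-→d10:-→d11:H3→d12:-→d13:-→d14:-→d15:-→d16:H0→d17:-→d18:-→d19:-→d20:-→d21:-  best=H0
  ? 132.208.5.12  path d0:H1→d1:-→d2:-→d3:-→d4:-→d5:-→d6:-→d7:-→d8:H2→d9:-→d10:-→d11:-→d12:H0  best=H0
  ? 65.178.91.238  path d0:H1→d1:-  best=H1
  add 25.68.28.192/26 -> H0 at depth 26
  - 0.0.0.0/0 clear@0
  ? 25.68.0.0  path d0:-→d1:-→d2:-→d3:-→d4:-→d5:-→d6:-→d7:-→d8:-→d9:-→d10:-→d11:H3→d12:-→d13:-→d14:-→d15:-→d16:H0→d17:-→d18:-→d19:-  best=H0
  add 132.208.83.144/28 -> H0 at depth 28
  add 132.208.80.0/20 -> H2 at depth 20
  - 132.208.83.144/28 clear@28
  add 132.208.0.0/16 -> H0 at depth 16
  ? 132.208.20.89  path d0:-→d1:-→d2:-→d3:-→d4:-→d5:-→d6:-→d7:-→d8:H2→d9:-→d10:-→d11:-→d12:H0→d13:-→d14:-→d15:-→d16:H0→d17:-  best=H0
  add 0.0.0.0/0 -> H3 at depth 0
  ? 164.82.186.48  path d0:H3→d1:-→d2:-  best=H3
  ? 132.9.215.113  path d0:H3→d1:-→d2:-→d3:-→d4:-→d5:-→d6:-→d7:-→d8:H2  best=H2
  - 132.208.0.0/16 clear@16
  add 176.0.0.0/8 -> H1 at depth 8
  add 0.0.0.0/0 -> H1 at depth 0
  ? 25.64.126.186  path d0:H1→d1:-→d2:-→d3:-→d4:-→d5:-→d6:-→d7:-→d8:-→d9:-→d10:-→d11:H3→d12:-→d13:-  best=H3

== LOOKUPS ==
["H3","H3","H3","H3","H3","H3","H3","H3","H3","H0","H0","H0","H1","H0","H0","H3","H2","H3"]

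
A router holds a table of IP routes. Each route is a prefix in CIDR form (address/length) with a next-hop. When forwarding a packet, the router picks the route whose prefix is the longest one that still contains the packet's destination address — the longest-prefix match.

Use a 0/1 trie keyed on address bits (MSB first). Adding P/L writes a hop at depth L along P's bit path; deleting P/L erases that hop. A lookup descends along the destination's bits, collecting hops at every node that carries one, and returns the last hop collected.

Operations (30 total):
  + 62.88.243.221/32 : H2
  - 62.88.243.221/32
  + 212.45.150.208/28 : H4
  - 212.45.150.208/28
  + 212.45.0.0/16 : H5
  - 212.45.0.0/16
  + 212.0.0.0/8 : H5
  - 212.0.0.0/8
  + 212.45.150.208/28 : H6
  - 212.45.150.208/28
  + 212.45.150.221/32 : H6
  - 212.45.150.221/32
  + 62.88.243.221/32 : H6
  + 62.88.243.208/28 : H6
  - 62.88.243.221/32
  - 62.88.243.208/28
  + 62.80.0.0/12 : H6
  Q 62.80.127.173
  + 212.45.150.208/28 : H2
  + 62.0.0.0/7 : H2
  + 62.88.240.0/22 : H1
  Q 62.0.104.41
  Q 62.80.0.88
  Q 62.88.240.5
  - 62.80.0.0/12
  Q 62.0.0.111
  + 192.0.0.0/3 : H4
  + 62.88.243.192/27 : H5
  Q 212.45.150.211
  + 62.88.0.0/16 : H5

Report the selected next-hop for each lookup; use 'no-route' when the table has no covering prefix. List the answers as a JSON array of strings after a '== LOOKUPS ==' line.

Process each operation:
  add 62.88.243.221/32 -> H2 at depth 32
  - 62.88.243.221/32 clear@32
  add 212.45.150.208/28 -> H4 at depth 28
  - 212.45.150.208/28 clear@28
  add 212.45.0.0/16 -> H5 at depth 16
  - 212.45.0.0/16 clear@16
  add 212.0.0.0/8 -> H5 at depth 8
  - 212.0.0.0/8 clear@8
  add 212.45.150.208/28 -> H6 at depth 28
  - 212.45.150.208/28 clear@28
  add 212.45.150.221/32 -> H6 at depth 32
  - 212.45.150.221/32 clear@32
  add 62.88.243.221/32 -> H6 at depth 32
  add 62.88.243.208/28 -> H6 at depth 28
  - 62.88.243.221/32 clear@32
  - 62.88.243.208/28 clear@28
  add 62.80.0.0/12 -> H6 at depth 12
  Q 62.80.127.173: descend 001111100101 ; hops seen [H6] ; pick H6
  add 212.45.150.208/28 -> H2 at depth 28
  add 62.0.0.0/7 -> H2 at depth 7
  add 62.88.240.0/22 -> H1 at depth 22
  Q 62.0.104.41: descend 001111100 ; hops seen [H2] ; pick H2
  Q 62.80.0.88: descend 001111100101 ; hops seen [H2,H6] ; pick H6
  Q 62.88.240.5: descend 0011111001011000111100 ; hops seen [H2,H6,H1] ; pick H1
  - 62.80.0.0/12 clear@12
  Q 62.0.0.111: descend 001111100 ; hops seen [H2] ; pick H2
  add 192.0.0.0/3 -> H4 at depth 3
  add 62.88.243.192/27 -> H5 at depth 27
  Q 212.45.150.211: descend 1101010000101101100101101101 ; hops seen [H4,H2] ; pick H2
  add 62.88.0.0/16 -> H5 at depth 16

== LOOKUPS ==
["H6","H2","H6","H1","H2","H2"]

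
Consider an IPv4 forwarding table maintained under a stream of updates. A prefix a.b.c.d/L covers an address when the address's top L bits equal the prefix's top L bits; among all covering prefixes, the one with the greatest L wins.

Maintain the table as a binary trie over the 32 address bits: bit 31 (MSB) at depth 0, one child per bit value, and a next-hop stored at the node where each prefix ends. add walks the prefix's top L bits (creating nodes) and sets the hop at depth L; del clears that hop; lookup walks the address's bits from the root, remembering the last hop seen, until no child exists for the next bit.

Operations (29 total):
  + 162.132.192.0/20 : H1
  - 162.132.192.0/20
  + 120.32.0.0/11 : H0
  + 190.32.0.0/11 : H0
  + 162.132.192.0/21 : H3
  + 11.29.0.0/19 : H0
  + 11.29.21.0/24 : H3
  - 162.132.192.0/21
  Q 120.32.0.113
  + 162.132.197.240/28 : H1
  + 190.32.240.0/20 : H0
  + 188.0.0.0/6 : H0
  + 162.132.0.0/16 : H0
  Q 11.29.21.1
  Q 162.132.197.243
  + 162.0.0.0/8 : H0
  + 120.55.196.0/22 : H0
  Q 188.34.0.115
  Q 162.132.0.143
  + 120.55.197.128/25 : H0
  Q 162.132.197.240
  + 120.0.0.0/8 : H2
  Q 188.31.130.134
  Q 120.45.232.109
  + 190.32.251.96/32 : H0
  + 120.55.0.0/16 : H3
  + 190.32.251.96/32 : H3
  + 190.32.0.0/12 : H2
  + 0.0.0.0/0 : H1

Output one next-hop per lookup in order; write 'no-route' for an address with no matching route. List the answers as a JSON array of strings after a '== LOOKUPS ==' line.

Trace:
  add 162.132.192.0/20 -> H1 at depth 20
  del 162.132.192.0/20 (clear depth 20)
  add 120.32.0.0/11 -> H0 at depth 11
  add 190.32.0.0/11 -> H0 at depth 11
  add 162.132.192.0/21 -> H3 at depth 21
  add 11.29.0.0/19 -> H0 at depth 19
  add 11.29.21.0/24 -> H3 at depth 24
  del 162.132.192.0/21 (clear depth 21)
  ? 120.32.0.113  path d0:-→d1:-→d2:-→d3:-→d4:-→d5:-→d6:-→d7:-→d8:-→d9:-→d10:-→d11:H0  best=H0
  add 162.132.197.240/28 -> H1 at depth 28
  add 190.32.240.0/20 -> H0 at depth 20
  add 188.0.0.0/6 -> H0 at depth 6
  add 162.132.0.0/16 -> H0 at depth 16
  ? 11.29.21.1  path d0:-→d1:-→d2:-→d3:-→d4:-→d5:-→d6:-→d7:-→d8:-→d9:-→d10:-→d11:-→d12:-→d13:-→d14:-→d15:-→d16:-→d17:-→d18:-→d19:H0→d20:-→d21:-→d22:-→d23:-→d24:H3  best=H3
  ? 162.132.197.243  path d0:-→d1:-→d2:-→d3:-→d4:-→d5:-→d6:-→d7:-→d8:-→d9:-→d10:-→d11:-→d12:-→d13:-→d14:-→d15:-→d16:H0→d17:-→d18:-→d19:-→d20:-→d21:-→d22:-→d23:-→d24:-→d25:-→d26:-→d27:-→d28:H1  best=H1
  add 162.0.0.0/8 -> H0 at depth 8
  add 120.55.196.0/22 -> H0 at depth 22
  ? 188.34.0.115  path d0:-→d1:-→d2:-→d3:-→d4:-→d5:-→d6:H0  best=H0
  ? 162.132.0.143  path d0:-→d1:-→d2:-→d3:-→d4:-→d5:-→d6:-→d7:-→d8:H0→d9:-→d10:-→d11:-→d12:-→d13:-→d14:-→d15:-→d16:H0  best=H0
  add 120.55.197.128/25 -> H0 at depth 25
  ? 162.132.197.240  path d0:-→d1:-→d2:-→d3:-→d4:-→d5:-→d6:-→d7:-→d8:H0→d9:-→d10:-→d11:-→d12:-→d13:-→d14:-→d15:-→d16:H0→d17:-→d18:-→d19:-→d20:-→d21:-→d22:-→d23:-→d24:-→d25:-→d26:-→d27:-→d28:H1  best=H1
  add 120.0.0.0/8 -> H2 at depth 8
  ? 188.31.130.134  path d0:-→d1:-→d2:-→d3:-→d4:-→d5:-→d6:H0  best=H0
  ? 120.45.232.109  path d0:-→d1:-→d2:-→d3:-→d4:-→d5:-→d6:-→d7:-→d8:H2→d9:-→d10:-→d11:H0  best=H0
  add 190.32.251.96/32 -> H0 at depth 32
  add 120.55.0.0/16 -> H3 at depth 16
  add 190.32.251.96/32 -> H3 at depth 32
  add 190.32.0.0/12 -> H2 at depth 12
  add 0.0.0.0/0 -> H1 at depth 0

== LOOKUPS ==
["H0","H3","H1","H0","H0","H1","H0","H0"]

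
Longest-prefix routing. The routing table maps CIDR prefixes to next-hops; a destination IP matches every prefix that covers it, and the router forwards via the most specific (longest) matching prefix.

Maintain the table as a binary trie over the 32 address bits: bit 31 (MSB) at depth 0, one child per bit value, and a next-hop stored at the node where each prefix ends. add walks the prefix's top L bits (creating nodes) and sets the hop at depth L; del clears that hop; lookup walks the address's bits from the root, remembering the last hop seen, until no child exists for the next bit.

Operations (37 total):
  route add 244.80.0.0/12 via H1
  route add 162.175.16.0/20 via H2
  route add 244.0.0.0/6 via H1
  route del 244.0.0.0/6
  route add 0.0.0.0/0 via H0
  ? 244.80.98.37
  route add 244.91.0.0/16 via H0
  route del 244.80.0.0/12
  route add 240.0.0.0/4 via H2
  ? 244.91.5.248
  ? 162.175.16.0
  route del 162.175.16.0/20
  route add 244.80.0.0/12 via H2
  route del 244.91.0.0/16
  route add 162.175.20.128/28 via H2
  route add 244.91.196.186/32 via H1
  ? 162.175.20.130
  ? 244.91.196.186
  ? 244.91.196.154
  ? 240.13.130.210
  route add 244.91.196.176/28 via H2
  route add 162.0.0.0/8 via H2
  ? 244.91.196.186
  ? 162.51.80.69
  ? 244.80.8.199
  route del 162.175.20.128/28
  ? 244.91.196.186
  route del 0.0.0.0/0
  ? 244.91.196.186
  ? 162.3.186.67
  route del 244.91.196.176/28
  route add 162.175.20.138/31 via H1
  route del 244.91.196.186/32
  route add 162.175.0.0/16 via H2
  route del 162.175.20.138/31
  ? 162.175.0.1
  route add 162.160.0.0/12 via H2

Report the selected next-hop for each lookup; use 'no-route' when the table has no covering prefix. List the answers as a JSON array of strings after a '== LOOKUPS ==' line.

Apply in order:
  add 244.80.0.0/12 -> H1 at depth 12
  add 162.175.16.0/20 -> H2 at depth 20
  add 244.0.0.0/6 -> H1 at depth 6
  - 244.0.0.0/6 clear@6
  add 0.0.0.0/0 -> H0 at depth 0
  lookup 244.80.98.37: bits 111101000101 walk d0:H0→d1:-→d2:-→d3:-→d4:-→d5:-→d6:-→d7:-→d8:-→d9:-→d10:-→d11:-→d12:H1 -> H1
  add 244.91.0.0/16 -> H0 at depth 16
  - 244.80.0.0/12 clear@12
  add 240.0.0.0/4 -> H2 at depth 4
  lookup 244.91.5.248: bits 1111010001011011 walk d0:H0→d1:-→d2:-→d3:-→d4:H2→d5:-→d6:-→d7:-→d8:-→d9:-→d10:-→d11:-→d12:-→d13:-→d14:-→d15:-→d16:H0 -> H0
  lookup 162.175.16.0: bits 10100010101011110001 walk d0:H0→d1:-→d2:-→d3:-→d4:-→d5:-→d6:-→d7:-→d8:-→d9:-→d10:-→d11:-→d12:-→d13:-→d14:-→d15:-→d16:-→d17:-→d18:-→d19:-→d20:H2 -> H2
  - 162.175.16.0/20 clear@20
  add 244.80.0.0/12 -> H2 at depth 12
  - 244.91.0.0/16 clear@16
  add 162.175.20.128/28 -> H2 at depth 28
  add 244.91.196.186/32 -> H1 at depth 32
  lookup 162.175.20.130: bits 1010001010101111000101001000 walk d0:H0→d1:-→d2:-→d3:-→d4:-→d5:-→d6:-→d7:-→d8:-→d9:-→d10:-→d11:-→d12:-→d13:-→d14:-→d15:-→d16:-→d17:-→d18:-→d19:-→d20:-→d21:-→d22:-→d23:-→d24:-→d25:-→d26:-→d27:-→d28:H2 -> H2
  lookup 244.91.196.186: bits 11110100010110111100010010111010 walk d0:H0→d1:-→d2:-→d3:-→d4:H2→d5:-→d6:-→d7:-→d8:-→d9:-→d10:-→d11:-→d12:H2→d13:-→d14:-→d15:-→d16:-→d17:-→d18:-→d19:-→d20:-→d21:-→d22:-→d23:-→d24:-→d25:-→d26:-→d27:-→d28:-→d29:-→d30:-→d31:-→d32:H1 -> H1
  lookup 244.91.196.154: bits 11110100010110111100010010 walk d0:H0→d1:-→d2:-→d3:-→d4:H2→d5:-→d6:-→d7:-→d8:-→d9:-→d10:-→d11:-→d12:H2→d13:-→d14:-→d15:-→d16:-→d17:-→d18:-→d19:-→d20:-→d21:-→d22:-→d23:-→d24:-→d25:-→d26:- -> H2
  lookup 240.13.130.210: bits 11110 walk d0:H0→d1:-→d2:-→d3:-→d4:H2→d5:- -> H2
  add 244.91.196.176/28 -> H2 at depth 28
  add 162.0.0.0/8 -> H2 at depth 8
  lookup 244.91.196.186: bits 11110100010110111100010010111010 walk d0:H0→d1:-→d2:-→d3:-→d4:H2→d5:-→d6:-→d7:-→d8:-→d9:-→d10:-→d11:-→d12:H2→d13:-→d14:-→d15:-→d16:-→d17:-→d18:-→d19:-→d20:-→d21:-→d22:-→d23:-→d24:-→d25:-→d26:-→d27:-→d28:H2→d29:-→d30:-→d31:-→d32:H1 -> H1
  lookup 162.51.80.69: bits 10100010 walk d0:H0→d1:-→d2:-→d3:-→d4:-→d5:-→d6:-→d7:-→d8:H2 -> H2
  lookup 244.80.8.199: bits 111101000101 walk d0:H0→d1:-→d2:-→d3:-→d4:H2→d5:-→d6:-→d7:-→d8:-→d9:-→d10:-→d11:-→d12:H2 -> H2
  - 162.175.20.128/28 clear@28
  lookup 244.91.196.186: bits 11110100010110111100010010111010 walk d0:H0→d1:-→d2:-→d3:-→d4:H2→d5:-→d6:-→d7:-→d8:-→d9:-→d10:-→d11:-→d12:H2→d13:-→d14:-→d15:-→d16:-→d17:-→d18:-→d19:-→d20:-→d21:-→d22:-→d23:-→d24:-→d25:-→d26:-→d27:-→d28:H2→d29:-→d30:-→d31:-→d32:H1 -> H1
  - 0.0.0.0/0 clear@0
  lookup 244.91.196.186: bits 11110100010110111100010010111010 walk d0:-→d1:-→d2:-→d3:-→d4:H2→d5:-→d6:-→d7:-→d8:-→d9:-→d10:-→d11:-→d12:H2→d13:-→d14:-→d15:-→d16:-→d17:-→d18:-→d19:-→d20:-→d21:-→d22:-→d23:-→d24:-→d25:-→d26:-→d27:-→d28:H2→d29:-→d30:-→d31:-→d32:H1 -> H1
  lookup 162.3.186.67: bits 10100010 walk d0:-→d1:-→d2:-→d3:-→d4:-→d5:-→d6:-→d7:-→d8:H2 -> H2
  - 244.91.196.176/28 clear@28
  add 162.175.20.138/31 -> H1 at depth 31
  - 244.91.196.186/32 clear@32
  add 162.175.0.0/16 -> H2 at depth 16
  - 162.175.20.138/31 clear@31
  lookup 162.175.0.1: bits 1010001010101111000 walk d0:-→d1:-→d2:-→d3:-→d4:-→d5:-→d6:-→d7:-→d8:H2→d9:-→d10:-→d11:-→d12:-→d13:-→d14:-→d15:-→d16:H2→d17:-→d18:-→d19:- -> H2
  add 162.160.0.0/12 -> H2 at depth 12

== LOOKUPS ==
["H1","H0","H2","H2","H1","H2","H2","H1","H2","H2","H1","H1","H2","H2"]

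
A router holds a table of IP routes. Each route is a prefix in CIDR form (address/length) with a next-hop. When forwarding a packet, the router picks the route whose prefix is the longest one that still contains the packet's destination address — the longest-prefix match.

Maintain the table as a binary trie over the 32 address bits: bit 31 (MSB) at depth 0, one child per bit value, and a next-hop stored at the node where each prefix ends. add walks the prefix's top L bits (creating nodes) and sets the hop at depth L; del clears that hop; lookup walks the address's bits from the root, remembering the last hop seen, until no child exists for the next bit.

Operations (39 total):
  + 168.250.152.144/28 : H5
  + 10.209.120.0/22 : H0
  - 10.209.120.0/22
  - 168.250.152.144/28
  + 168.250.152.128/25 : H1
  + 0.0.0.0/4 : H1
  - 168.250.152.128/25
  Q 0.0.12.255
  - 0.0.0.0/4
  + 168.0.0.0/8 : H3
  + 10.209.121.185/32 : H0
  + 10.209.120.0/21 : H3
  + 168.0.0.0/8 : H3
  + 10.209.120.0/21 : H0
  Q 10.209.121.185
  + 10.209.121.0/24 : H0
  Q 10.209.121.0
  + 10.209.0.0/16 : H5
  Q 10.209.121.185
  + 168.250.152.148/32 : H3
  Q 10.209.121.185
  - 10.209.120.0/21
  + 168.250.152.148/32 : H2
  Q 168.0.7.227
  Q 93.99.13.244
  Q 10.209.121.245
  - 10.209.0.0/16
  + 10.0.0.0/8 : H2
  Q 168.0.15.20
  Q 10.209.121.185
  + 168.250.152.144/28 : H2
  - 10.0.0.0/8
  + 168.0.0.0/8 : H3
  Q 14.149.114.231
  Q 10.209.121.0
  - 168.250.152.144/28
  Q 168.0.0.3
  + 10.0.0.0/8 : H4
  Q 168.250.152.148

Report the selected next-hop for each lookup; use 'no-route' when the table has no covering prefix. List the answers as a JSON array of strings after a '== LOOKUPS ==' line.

Trace:
  add 168.250.152.144/28 -> H5 at depth 28
  add 10.209.120.0/22 -> H0 at depth 22
  - 10.209.120.0/22 clear@22
  - 168.250.152.144/28 clear@28
  add 168.250.152.128/25 -> H1 at depth 25
  add 0.0.0.0/4 -> H1 at depth 4
  - 168.250.152.128/25 clear@25
  Q 0.0.12.255: descend 0000 ; hops seen [H1] ; pick H1
  - 0.0.0.0/4 clear@4
  add 168.0.0.0/8 -> H3 at depth 8
  add 10.209.121.185/32 -> H0 at depth 32
  add 10.209.120.0/21 -> H3 at depth 21
  add 168.0.0.0/8 -> H3 at depth 8
  add 10.209.120.0/21 -> H0 at depth 21
  Q 10.209.121.185: descend 00001010110100010111100110111001 ; hops seen [H0,H0] ; pick H0
  add 10.209.121.0/24 -> H0 at depth 24
  Q 10.209.121.0: descend 000010101101000101111001 ; hops seen [H0,H0] ; pick H0
  add 10.209.0.0/16 -> H5 at depth 16
  Q 10.209.121.185: descend 00001010110100010111100110111001 ; hops seen [H5,H0,H0,H0] ; pick H0
  add 168.250.152.148/32 -> H3 at depth 32
  Q 10.209.121.185: descend 00001010110100010111100110111001 ; hops seen [H5,H0,H0,H0] ; pick H0
  - 10.209.120.0/21 clear@21
  add 168.250.152.148/32 -> H2 at depth 32
  Q 168.0.7.227: descend 10101000 ; hops seen [H3] ; pick H3
  Q 93.99.13.244: descend 0 ; hops seen [∅] ; pick no-route
  Q 10.209.121.245: descend 0000101011010001011110011 ; hops seen [H5,H0] ; pick H0
  - 10.209.0.0/16 clear@16
  add 10.0.0.0/8 -> H2 at depth 8
  Q 168.0.15.20: descend 10101000 ; hops seen [H3] ; pick H3
  Q 10.209.121.185: descend 00001010110100010111100110111001 ; hops seen [H2,H0,H0] ; pick H0
  add 168.250.152.144/28 -> H2 at depth 28
  - 10.0.0.0/8 clear@8
  add 168.0.0.0/8 -> H3 at depth 8
  Q 14.149.114.231: descend 00001 ; hops seen [∅] ; pick no-route
  Q 10.209.121.0: descend 000010101101000101111001 ; hops seen [H0] ; pick H0
  - 168.250.152.144/28 clear@28
  Q 168.0.0.3: descend 10101000 ; hops seen [H3] ; pick H3
  add 10.0.0.0/8 -> H4 at depth 8
  Q 168.250.152.148: descend 10101000111110101001100010010100 ; hops seen [H3,H2] ; pick H2

== LOOKUPS ==
["H1","H0","H0","H0","H0","H3","no-route","H0","H3","H0","no-route","H0","H3","H2"]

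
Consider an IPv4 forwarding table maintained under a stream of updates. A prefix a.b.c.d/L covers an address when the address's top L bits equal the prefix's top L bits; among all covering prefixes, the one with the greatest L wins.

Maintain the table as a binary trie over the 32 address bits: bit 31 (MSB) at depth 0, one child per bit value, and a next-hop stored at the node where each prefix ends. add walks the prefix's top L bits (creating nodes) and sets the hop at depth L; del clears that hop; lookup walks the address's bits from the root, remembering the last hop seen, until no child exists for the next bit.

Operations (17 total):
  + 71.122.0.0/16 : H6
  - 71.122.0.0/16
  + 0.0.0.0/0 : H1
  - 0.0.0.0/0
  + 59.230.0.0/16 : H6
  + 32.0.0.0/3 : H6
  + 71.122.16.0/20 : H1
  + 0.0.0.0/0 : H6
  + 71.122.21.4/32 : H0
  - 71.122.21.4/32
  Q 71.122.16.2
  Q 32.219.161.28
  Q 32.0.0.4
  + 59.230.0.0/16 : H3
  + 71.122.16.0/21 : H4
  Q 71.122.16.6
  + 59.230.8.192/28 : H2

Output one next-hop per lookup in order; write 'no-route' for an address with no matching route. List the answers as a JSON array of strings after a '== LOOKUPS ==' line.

Trace:
  + 71.122.0.0/16 (H6) depth=16
  - 71.122.0.0/16 clear@16
  + 0.0.0.0/0 (H1) depth=0
  - 0.0.0.0/0 clear@0
  + 59.230.0.0/16 (H6) depth=16
  + 32.0.0.0/3 (H6) depth=3
  + 71.122.16.0/20 (H1) depth=20
  + 0.0.0.0/0 (H6) depth=0
  + 71.122.21.4/32 (H0) depth=32
  - 71.122.21.4/32 clear@32
  ? 71.122.16.2  path d0:H6→d1:-→d2:-→d3:-→d4:-→d5:-→d6:-→d7:-→d8:-→d9:-→d10:-→d11:-→d12:-→d13:-→d14:-→d15:-→d16:-→d17:-→d18:-→d19:-→d20:H1→d21:-  best=H1
  ? 32.219.161.28  path d0:H6→d1:-→d2:-→d3:H6  best=H6
  ? 32.0.0.4  path d0:H6→d1:-→d2:-→d3:H6  best=H6
  + 59.230.0.0/16 (H3) depth=16
  + 71.122.16.0/21 (H4) depth=21
  ? 71.122.16.6  path d0:H6→d1:-→d2:-→d3:-→d4:-→d5:-→d6:-→d7:-→d8:-→d9:-→d10:-→d11:-→d12:-→d13:-→d14:-→d15:-→d16:-→d17:-→d18:-→d19:-→d20:H1→d21:H4  best=H4
  + 59.230.8.192/28 (H2) depth=28

== LOOKUPS ==
["H1","H6","H6","H4"]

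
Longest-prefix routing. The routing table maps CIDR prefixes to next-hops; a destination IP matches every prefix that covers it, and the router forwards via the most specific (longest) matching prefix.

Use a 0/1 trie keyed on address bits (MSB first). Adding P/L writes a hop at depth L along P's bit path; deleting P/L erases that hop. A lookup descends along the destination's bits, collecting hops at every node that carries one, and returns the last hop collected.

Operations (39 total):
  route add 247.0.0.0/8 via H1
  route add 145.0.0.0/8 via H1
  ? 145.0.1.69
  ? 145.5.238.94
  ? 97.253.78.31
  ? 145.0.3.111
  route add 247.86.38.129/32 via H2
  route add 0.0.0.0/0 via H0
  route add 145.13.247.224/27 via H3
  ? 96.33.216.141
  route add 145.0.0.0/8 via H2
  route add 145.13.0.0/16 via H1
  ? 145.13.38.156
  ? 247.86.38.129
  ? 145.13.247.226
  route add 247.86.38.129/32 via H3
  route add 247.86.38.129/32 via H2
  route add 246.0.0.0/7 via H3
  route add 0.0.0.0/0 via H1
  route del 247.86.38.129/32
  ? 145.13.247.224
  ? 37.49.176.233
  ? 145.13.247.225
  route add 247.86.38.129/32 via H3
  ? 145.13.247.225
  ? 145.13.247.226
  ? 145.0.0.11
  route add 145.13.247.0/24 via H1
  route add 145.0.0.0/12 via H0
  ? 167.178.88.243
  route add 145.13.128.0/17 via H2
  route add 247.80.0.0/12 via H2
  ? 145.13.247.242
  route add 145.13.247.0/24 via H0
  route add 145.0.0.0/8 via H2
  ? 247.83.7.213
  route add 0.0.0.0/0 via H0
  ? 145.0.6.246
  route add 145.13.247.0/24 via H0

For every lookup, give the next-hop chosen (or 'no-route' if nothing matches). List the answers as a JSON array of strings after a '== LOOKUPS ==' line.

Apply in order:
  + 247.0.0.0/8 (H1) depth=8
  + 145.0.0.0/8 (H1) depth=8
  Q 145.0.1.69: descend 10010001 ; hops seen [H1] ; pick H1
  Q 145.5.238.94: descend 10010001 ; hops seen [H1] ; pick H1
  Q 97.253.78.31: descend ε ; hops seen [∅] ; pick no-route
  Q 145.0.3.111: descend 10010001 ; hops seen [H1] ; pick H1
  + 247.86.38.129/32 (H2) depth=32
  + 0.0.0.0/0 (H0) depth=0
  + 145.13.247.224/27 (H3) depth=27
  Q 96.33.216.141: descend ε ; hops seen [H0] ; pick H0
  + 145.0.0.0/8 (H2) depth=8
  + 145.13.0.0/16 (H1) depth=16
  Q 145.13.38.156: descend 1001000100001101 ; hops seen [H0,H2,H1] ; pick H1
  Q 247.86.38.129: descend 11110111010101100010011010000001 ; hops seen [H0,H1,H2] ; pick H2
  Q 145.13.247.226: descend 100100010000110111110111111 ; hops seen [H0,H2,H1,H3] ; pick H3
  + 247.86.38.129/32 (H3) depth=32
  + 247.86.38.129/32 (H2) depth=32
  + 246.0.0.0/7 (H3) depth=7
  + 0.0.0.0/0 (H1) depth=0
  - 247.86.38.129/32 clear@32
  Q 145.13.247.224: descend 100100010000110111110111111 ; hops seen [H1,H2,H1,H3] ; pick H3
  Q 37.49.176.233: descend ε ; hops seen [H1] ; pick H1
  Q 145.13.247.225: descend 100100010000110111110111111 ; hops seen [H1,H2,H1,H3] ; pick H3
  + 247.86.38.129/32 (H3) depth=32
  Q 145.13.247.225: descend 100100010000110111110111111 ; hops seen [H1,H2,H1,H3] ; pick H3
  Q 145.13.247.226: descend 100100010000110111110111111 ; hops seen [H1,H2,H1,H3] ; pick H3
  Q 145.0.0.11: descend 100100010000 ; hops seen [H1,H2] ; pick H2
  + 145.13.247.0/24 (H1) depth=24
  + 145.0.0.0/12 (H0) depth=12
  Q 167.178.88.243: descend 10 ; hops seen [H1] ; pick H1
  + 145.13.128.0/17 (H2) depth=17
  + 247.80.0.0/12 (H2) depth=12
  Q 145.13.247.242: descend 100100010000110111110111111 ; hops seen [H1,H2,H0,H1,H2,H1,H3] ; pick H3
  + 145.13.247.0/24 (H0) depth=24
  + 145.0.0.0/8 (H2) depth=8
  Q 247.83.7.213: descend 1111011101010 ; hops seen [H1,H3,H1,H2] ; pick H2
  + 0.0.0.0/0 (H0) depth=0
  Q 145.0.6.246: descend 100100010000 ; hops seen [H0,H2,H0] ; pick H0
  + 145.13.247.0/24 (H0) depth=24

== LOOKUPS ==
["H1","H1","no-route","H1","H0","H1","H2","H3","H3","H1","H3","H3","H3","H2","H1","H3","H2","H0"]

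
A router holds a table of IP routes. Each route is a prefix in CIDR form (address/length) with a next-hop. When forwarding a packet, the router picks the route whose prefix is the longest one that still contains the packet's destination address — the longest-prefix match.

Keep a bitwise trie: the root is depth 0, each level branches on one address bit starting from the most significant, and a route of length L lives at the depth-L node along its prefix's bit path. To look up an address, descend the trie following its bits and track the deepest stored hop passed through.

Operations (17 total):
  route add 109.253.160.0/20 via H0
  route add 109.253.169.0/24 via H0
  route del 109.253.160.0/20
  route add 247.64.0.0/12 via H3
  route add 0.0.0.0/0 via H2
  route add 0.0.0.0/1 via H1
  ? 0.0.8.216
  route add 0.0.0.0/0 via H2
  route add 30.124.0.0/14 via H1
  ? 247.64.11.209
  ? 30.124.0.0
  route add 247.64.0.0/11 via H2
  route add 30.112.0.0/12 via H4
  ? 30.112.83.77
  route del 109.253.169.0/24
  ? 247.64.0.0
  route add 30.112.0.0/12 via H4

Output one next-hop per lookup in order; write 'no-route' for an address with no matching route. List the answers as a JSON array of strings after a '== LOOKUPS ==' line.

Trace:
  add 109.253.160.0/20 -> H0 at depth 20
  add 109.253.169.0/24 -> H0 at depth 24
  del 109.253.160.0/20 (clear depth 20)
  add 247.64.0.0/12 -> H3 at depth 12
  add 0.0.0.0/0 -> H2 at depth 0
  add 0.0.0.0/1 -> H1 at depth 1
  ? 0.0.8.216  path d0:H2→d1:H1  best=H1
  add 0.0.0.0/0 -> H2 at depth 0
  add 30.124.0.0/14 -> H1 at depth 14
  ? 247.64.11.209  path d0:H2→d1:-→d2:-→d3:-→d4:-→d5:-→d6:-→d7:-→d8:-→d9:-→d10:-→d11:-→d12:H3  best=H3
  ? 30.124.0.0  path d0:H2→d1:H1→d2:-→d3:-→d4:-→d5:-→d6:-→d7:-→d8:-→d9:-→d10:-→d11:-→d12:-→d13:-→d14:H1  best=H1
  add 247.64.0.0/11 -> H2 at depth 11
  add 30.112.0.0/12 -> H4 at depth 12
  ? 30.112.83.77  path d0:H2→d1:H1→d2:-→d3:-→d4:-→d5:-→d6:-→d7:-→d8:-→d9:-→d10:-→d11:-→d12:H4  best=H4
  del 109.253.169.0/24 (clear depth 24)
  ? 247.64.0.0  path d0:H2→d1:-→d2:-→d3:-→d4:-→d5:-→d6:-→d7:-→d8:-→d9:-→d10:-→d11:H2→d12:H3  best=H3
  add 30.112.0.0/12 -> H4 at depth 12

== LOOKUPS ==
["H1","H3","H1","H4","H3"]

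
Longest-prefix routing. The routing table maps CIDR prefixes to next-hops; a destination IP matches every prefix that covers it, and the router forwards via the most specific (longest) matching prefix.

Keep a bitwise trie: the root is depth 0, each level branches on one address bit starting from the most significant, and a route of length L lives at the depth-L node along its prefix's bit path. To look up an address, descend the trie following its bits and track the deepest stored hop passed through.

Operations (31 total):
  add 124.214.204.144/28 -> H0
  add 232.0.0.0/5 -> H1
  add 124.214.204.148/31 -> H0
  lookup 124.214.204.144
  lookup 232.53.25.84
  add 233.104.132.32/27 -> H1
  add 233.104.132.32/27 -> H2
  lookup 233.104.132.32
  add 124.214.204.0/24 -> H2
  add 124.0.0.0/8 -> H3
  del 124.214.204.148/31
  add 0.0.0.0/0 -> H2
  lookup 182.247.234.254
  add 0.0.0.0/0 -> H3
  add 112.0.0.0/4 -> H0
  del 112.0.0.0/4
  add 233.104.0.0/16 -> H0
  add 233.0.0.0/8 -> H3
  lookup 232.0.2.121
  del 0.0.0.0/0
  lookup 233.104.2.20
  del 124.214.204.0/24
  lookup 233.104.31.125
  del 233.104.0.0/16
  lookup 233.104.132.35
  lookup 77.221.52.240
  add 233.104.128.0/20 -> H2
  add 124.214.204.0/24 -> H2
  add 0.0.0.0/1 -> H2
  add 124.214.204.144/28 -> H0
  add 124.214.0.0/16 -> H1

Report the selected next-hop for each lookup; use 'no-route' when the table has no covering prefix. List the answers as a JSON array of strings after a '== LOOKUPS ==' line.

Process each operation:
  add 124.214.204.144/28 -> H0 at depth 28
  add 232.0.0.0/5 -> H1 at depth 5
  add 124.214.204.148/31 -> H0 at depth 31
  lookup 124.214.204.144: bits 01111100110101101100110010010 walk d0:-→d1:-→d2:-→d3:-→d4:-→d5:-→d6:-→d7:-→d8:-→d9:-→d10:-→d11:-→d12:-→d13:-→d14:-→d15:-→d16:-→d17:-→d18:-→d19:-→d20:-→d21:-→d22:-→d23:-→d24:-→d25:-→d26:-→d27:-→d28:H0→d29:- -> H0
  lookup 232.53.25.84: bits 11101 walk d0:-→d1:-→d2:-→d3:-→d4:-→d5:H1 -> H1
  add 233.104.132.32/27 -> H1 at depth 27
  add 233.104.132.32/27 -> H2 at depth 27
  lookup 233.104.132.32: bits 111010010110100010000100001 walk d0:-→d1:-→d2:-→d3:-→d4:-→d5:H1→d6:-→d7:-→d8:-→d9:-→d10:-→d11:-→d12:-→d13:-→d14:-→d15:-→d16:-→d17:-→d18:-→d19:-→d20:-→d21:-→d22:-→d23:-→d24:-→d25:-→d26:-→d27:H2 -> H2
  add 124.214.204.0/24 -> H2 at depth 24
  add 124.0.0.0/8 -> H3 at depth 8
  del 124.214.204.148/31 (clear depth 31)
  add 0.0.0.0/0 -> H2 at depth 0
  lookup 182.247.234.254: bits 1 walk d0:H2→d1:- -> H2
  add 0.0.0.0/0 -> H3 at depth 0
  add 112.0.0.0/4 -> H0 at depth 4
  del 112.0.0.0/4 (clear depth 4)
  add 233.104.0.0/16 -> H0 at depth 16
  add 233.0.0.0/8 -> H3 at depth 8
  lookup 232.0.2.121: bits 1110100 walk d0:H3→d1:-→d2:-→d3:-→d4:-→d5:H1→d6:-→d7:- -> H1
  del 0.0.0.0/0 (clear depth 0)
  lookup 233.104.2.20: bits 1110100101101000 walk d0:-→d1:-→d2:-→d3:-→d4:-→d5:H1→d6:-→d7:-→d8:H3→d9:-→d10:-→d11:-→d12:-→d13:-→d14:-→d15:-→d16:H0 -> H0
  del 124.214.204.0/24 (clear depth 24)
  lookup 233.104.31.125: bits 1110100101101000 walk d0:-→d1:-→d2:-→d3:-→d4:-→d5:H1→d6:-→d7:-→d8:H3→d9:-→d10:-→d11:-→d12:-→d13:-→d14:-→d15:-→d16:H0 -> H0
  del 233.104.0.0/16 (clear depth 16)
  lookup 233.104.132.35: bits 111010010110100010000100001 walk d0:-→d1:-→d2:-→d3:-→d4:-→d5:H1→d6:-→d7:-→d8:H3→d9:-→d10:-→d11:-→d12:-→d13:-→d14:-→d15:-→d16:-→d17:-→d18:-→d19:-→d20:-→d21:-→d22:-→d23:-→d24:-→d25:-→d26:-→d27:H2 -> H2
  lookup 77.221.52.240: bits 01 walk d0:-→d1:-→d2:- -> no-route
  add 233.104.128.0/20 -> H2 at depth 20
  add 124.214.204.0/24 -> H2 at depth 24
  add 0.0.0.0/1 -> H2 at depth 1
  add 124.214.204.144/28 -> H0 at depth 28
  add 124.214.0.0/16 -> H1 at depth 16

== LOOKUPS ==
["H0","H1","H2","H2","H1","H0","H0","H2","no-route"]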